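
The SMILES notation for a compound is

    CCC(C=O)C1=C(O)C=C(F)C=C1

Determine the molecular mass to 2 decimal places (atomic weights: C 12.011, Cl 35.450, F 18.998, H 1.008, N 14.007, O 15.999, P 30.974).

First, the molecular formula is C10H11FO2 (counting implicit H from valence).
  C: 10 × 12.011 = 120.110
  F: 1 × 18.998 = 18.998
  H: 11 × 1.008 = 11.088
  O: 2 × 15.999 = 31.998
Sum: 10×12.011 + 1×18.998 + 11×1.008 + 2×15.999 = 182.194 → 182.19 g/mol.

182.19 g/mol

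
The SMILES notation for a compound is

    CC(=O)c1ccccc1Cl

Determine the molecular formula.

C8H7ClO

Walk through each heavy atom and fill implicit hydrogens from standard valence (C 4, N 3, O 2, S 2, halogen 1); for lowercase aromatic atoms, an aromatic c carries 1 H when it has two neighbours and 0 H with three, and aromatic n carries 0 H:
  atom 1: C, bond orders sum to 1 (valence 4) → 3 H
  atom 2: C, bond orders sum to 4 (valence 4) → 0 H
  atom 3: O, bond orders sum to 2 (valence 2) → 0 H
  atom 4: aromatic c, 3 neighbours → 0 H
  atom 5: aromatic c, 2 neighbours → 1 H
  atom 6: aromatic c, 2 neighbours → 1 H
  atom 7: aromatic c, 2 neighbours → 1 H
  atom 8: aromatic c, 2 neighbours → 1 H
  atom 9: aromatic c, 3 neighbours → 0 H
  atom 10: Cl (halogen, monovalent) → 0 H
Totals → C:8, H:7, Cl:1, O:1.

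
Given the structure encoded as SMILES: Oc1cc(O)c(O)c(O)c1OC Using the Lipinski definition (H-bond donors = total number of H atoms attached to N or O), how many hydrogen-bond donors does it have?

4

Donors: find every N or O and count the H atoms it carries.
  atom 1 (O): bond orders sum to 1 → 1 H
  atom 5 (O): bond orders sum to 1 → 1 H
  atom 7 (O): bond orders sum to 1 → 1 H
  atom 9 (O): bond orders sum to 1 → 1 H
  atom 11 (O): bond orders sum to 2 → 0 H
Lipinski HBD = 4.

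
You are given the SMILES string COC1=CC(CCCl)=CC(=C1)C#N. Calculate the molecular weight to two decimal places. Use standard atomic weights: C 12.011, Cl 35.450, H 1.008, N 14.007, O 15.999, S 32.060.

195.65 g/mol

First, the molecular formula is C10H10ClNO (counting implicit H from valence).
  C: 10 × 12.011 = 120.110
  Cl: 1 × 35.450 = 35.450
  H: 10 × 1.008 = 10.080
  N: 1 × 14.007 = 14.007
  O: 1 × 15.999 = 15.999
Sum: 10×12.011 + 1×35.450 + 10×1.008 + 1×14.007 + 1×15.999 = 195.646 → 195.65 g/mol.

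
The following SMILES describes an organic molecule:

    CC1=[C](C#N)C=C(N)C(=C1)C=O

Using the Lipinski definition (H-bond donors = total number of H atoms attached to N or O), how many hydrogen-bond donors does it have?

2

Donors: find every N or O and count the H atoms it carries.
  atom 5 (N): bond orders sum to 3 → 0 H
  atom 8 (N): bond orders sum to 1 → 2 H
  atom 12 (O): bond orders sum to 2 → 0 H
Lipinski HBD = 2.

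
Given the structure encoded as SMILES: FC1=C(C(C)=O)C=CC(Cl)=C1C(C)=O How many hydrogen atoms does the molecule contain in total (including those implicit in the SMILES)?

Walk through each heavy atom and fill implicit hydrogens from standard valence (C 4, N 3, O 2, S 2, halogen 1):
  atom 1: F (halogen, monovalent) → 0 H
  atom 2: C, bond orders sum to 4 (valence 4) → 0 H
  atom 3: C, bond orders sum to 4 (valence 4) → 0 H
  atom 4: C, bond orders sum to 4 (valence 4) → 0 H
  atom 5: C, bond orders sum to 1 (valence 4) → 3 H
  atom 6: O, bond orders sum to 2 (valence 2) → 0 H
  atom 7: C, bond orders sum to 3 (valence 4) → 1 H
  atom 8: C, bond orders sum to 3 (valence 4) → 1 H
  atom 9: C, bond orders sum to 4 (valence 4) → 0 H
  atom 10: Cl (halogen, monovalent) → 0 H
  atom 11: C, bond orders sum to 4 (valence 4) → 0 H
  atom 12: C, bond orders sum to 4 (valence 4) → 0 H
  atom 13: C, bond orders sum to 1 (valence 4) → 3 H
  atom 14: O, bond orders sum to 2 (valence 2) → 0 H
Total hydrogens: 8.

8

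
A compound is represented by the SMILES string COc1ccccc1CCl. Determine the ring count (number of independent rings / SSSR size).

1

In SMILES, each pair of matching ring-closure digits denotes one ring-closing bond; the number of such bonds equals the number of independent rings.
Ring-closure bonds here: 1.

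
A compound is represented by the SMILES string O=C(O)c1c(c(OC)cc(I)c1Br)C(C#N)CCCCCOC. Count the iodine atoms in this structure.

Scan the SMILES for I atoms (remember two-letter symbols like Cl and Br are single atoms).
Iodine count: 1.

1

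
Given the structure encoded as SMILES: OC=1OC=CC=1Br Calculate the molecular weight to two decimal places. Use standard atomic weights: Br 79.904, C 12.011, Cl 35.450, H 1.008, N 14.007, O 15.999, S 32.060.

162.97 g/mol

First, the molecular formula is C4H3BrO2 (counting implicit H from valence).
  Br: 1 × 79.904 = 79.904
  C: 4 × 12.011 = 48.044
  H: 3 × 1.008 = 3.024
  O: 2 × 15.999 = 31.998
Sum: 1×79.904 + 4×12.011 + 3×1.008 + 2×15.999 = 162.970 → 162.97 g/mol.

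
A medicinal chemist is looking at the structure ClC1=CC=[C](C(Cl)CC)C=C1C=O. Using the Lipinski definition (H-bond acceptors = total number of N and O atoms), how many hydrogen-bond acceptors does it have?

N atoms: 0; O atoms: 1.
Lipinski HBA = 0 + 1 = 1.

1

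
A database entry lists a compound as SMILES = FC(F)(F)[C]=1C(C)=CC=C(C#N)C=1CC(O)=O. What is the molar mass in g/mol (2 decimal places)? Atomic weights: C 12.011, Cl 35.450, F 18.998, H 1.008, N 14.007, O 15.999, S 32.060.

243.18 g/mol

First, the molecular formula is C11H8F3NO2 (counting implicit H from valence).
  C: 11 × 12.011 = 132.121
  F: 3 × 18.998 = 56.994
  H: 8 × 1.008 = 8.064
  N: 1 × 14.007 = 14.007
  O: 2 × 15.999 = 31.998
Sum: 11×12.011 + 3×18.998 + 8×1.008 + 1×14.007 + 2×15.999 = 243.184 → 243.18 g/mol.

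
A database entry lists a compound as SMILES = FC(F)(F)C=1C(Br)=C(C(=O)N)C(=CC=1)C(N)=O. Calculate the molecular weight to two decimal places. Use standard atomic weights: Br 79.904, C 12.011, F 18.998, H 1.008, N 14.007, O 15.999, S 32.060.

311.06 g/mol

First, the molecular formula is C9H6BrF3N2O2 (counting implicit H from valence).
  Br: 1 × 79.904 = 79.904
  C: 9 × 12.011 = 108.099
  F: 3 × 18.998 = 56.994
  H: 6 × 1.008 = 6.048
  N: 2 × 14.007 = 28.014
  O: 2 × 15.999 = 31.998
Sum: 1×79.904 + 9×12.011 + 3×18.998 + 6×1.008 + 2×14.007 + 2×15.999 = 311.057 → 311.06 g/mol.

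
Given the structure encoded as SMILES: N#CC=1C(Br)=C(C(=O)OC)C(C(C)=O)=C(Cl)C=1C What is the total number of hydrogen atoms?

9

Walk through each heavy atom and fill implicit hydrogens from standard valence (C 4, N 3, O 2, S 2, halogen 1):
  atom 1: N, bond orders sum to 3 (valence 3) → 0 H
  atom 2: C, bond orders sum to 4 (valence 4) → 0 H
  atom 3: C, bond orders sum to 4 (valence 4) → 0 H
  atom 4: C, bond orders sum to 4 (valence 4) → 0 H
  atom 5: Br (halogen, monovalent) → 0 H
  atom 6: C, bond orders sum to 4 (valence 4) → 0 H
  atom 7: C, bond orders sum to 4 (valence 4) → 0 H
  atom 8: O, bond orders sum to 2 (valence 2) → 0 H
  atom 9: O, bond orders sum to 2 (valence 2) → 0 H
  atom 10: C, bond orders sum to 1 (valence 4) → 3 H
  atom 11: C, bond orders sum to 4 (valence 4) → 0 H
  atom 12: C, bond orders sum to 4 (valence 4) → 0 H
  atom 13: C, bond orders sum to 1 (valence 4) → 3 H
  atom 14: O, bond orders sum to 2 (valence 2) → 0 H
  atom 15: C, bond orders sum to 4 (valence 4) → 0 H
  atom 16: Cl (halogen, monovalent) → 0 H
  atom 17: C, bond orders sum to 4 (valence 4) → 0 H
  atom 18: C, bond orders sum to 1 (valence 4) → 3 H
Total hydrogens: 9.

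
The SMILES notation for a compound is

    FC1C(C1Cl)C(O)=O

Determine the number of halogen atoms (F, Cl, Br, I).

2

Halogen atoms appear at heavy-atom positions 1, 5 (1×Cl, 1×F).
Other groups present: 1 carboxylic acid.
Halogen count: 2.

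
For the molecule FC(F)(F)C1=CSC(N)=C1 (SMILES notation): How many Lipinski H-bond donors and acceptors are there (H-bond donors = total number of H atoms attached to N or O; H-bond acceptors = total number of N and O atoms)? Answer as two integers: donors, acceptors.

2, 1

Donors: find every N or O and count the H atoms it carries.
  atom 9 (N): bond orders sum to 1 → 2 H
Lipinski HBD = 2.
Acceptors: N atoms = 1, O atoms = 0 → HBA = 1.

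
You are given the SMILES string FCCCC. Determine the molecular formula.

C4H9F

Walk through each heavy atom and fill implicit hydrogens from standard valence (C 4, N 3, O 2, S 2, halogen 1):
  atom 1: F (halogen, monovalent) → 0 H
  atom 2: C, bond orders sum to 2 (valence 4) → 2 H
  atom 3: C, bond orders sum to 2 (valence 4) → 2 H
  atom 4: C, bond orders sum to 2 (valence 4) → 2 H
  atom 5: C, bond orders sum to 1 (valence 4) → 3 H
Totals → C:4, H:9, F:1.
In Hill order: C4H9F.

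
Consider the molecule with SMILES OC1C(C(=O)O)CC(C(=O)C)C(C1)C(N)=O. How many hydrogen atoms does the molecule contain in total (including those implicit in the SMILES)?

Walk through each heavy atom and fill implicit hydrogens from standard valence (C 4, N 3, O 2, S 2, halogen 1):
  atom 1: O, bond orders sum to 1 (valence 2) → 1 H
  atom 2: C, bond orders sum to 3 (valence 4) → 1 H
  atom 3: C, bond orders sum to 3 (valence 4) → 1 H
  atom 4: C, bond orders sum to 4 (valence 4) → 0 H
  atom 5: O, bond orders sum to 2 (valence 2) → 0 H
  atom 6: O, bond orders sum to 1 (valence 2) → 1 H
  atom 7: C, bond orders sum to 2 (valence 4) → 2 H
  atom 8: C, bond orders sum to 3 (valence 4) → 1 H
  atom 9: C, bond orders sum to 4 (valence 4) → 0 H
  atom 10: O, bond orders sum to 2 (valence 2) → 0 H
  atom 11: C, bond orders sum to 1 (valence 4) → 3 H
  atom 12: C, bond orders sum to 3 (valence 4) → 1 H
  atom 13: C, bond orders sum to 2 (valence 4) → 2 H
  atom 14: C, bond orders sum to 4 (valence 4) → 0 H
  atom 15: N, bond orders sum to 1 (valence 3) → 2 H
  atom 16: O, bond orders sum to 2 (valence 2) → 0 H
Total hydrogens: 15.

15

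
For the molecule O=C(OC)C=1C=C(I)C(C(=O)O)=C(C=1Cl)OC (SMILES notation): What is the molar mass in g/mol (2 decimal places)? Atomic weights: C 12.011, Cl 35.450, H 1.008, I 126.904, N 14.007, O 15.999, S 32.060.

370.52 g/mol

First, the molecular formula is C10H8ClIO5 (counting implicit H from valence).
  C: 10 × 12.011 = 120.110
  Cl: 1 × 35.450 = 35.450
  H: 8 × 1.008 = 8.064
  I: 1 × 126.904 = 126.904
  O: 5 × 15.999 = 79.995
Sum: 10×12.011 + 1×35.450 + 8×1.008 + 1×126.904 + 5×15.999 = 370.523 → 370.52 g/mol.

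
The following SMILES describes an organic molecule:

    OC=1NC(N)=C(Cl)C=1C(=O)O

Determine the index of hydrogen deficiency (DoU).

Molecular formula: C5H5ClN2O3.
DoU = (2C + 2 + N − H − X) / 2, where X is the halogen count and O/S are ignored.
    = (2·5 + 2 + 2 − 5 − 1) / 2 = 8 / 2 = 4.

4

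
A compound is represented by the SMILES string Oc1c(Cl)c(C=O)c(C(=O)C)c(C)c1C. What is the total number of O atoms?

3

Scan the SMILES for O atoms (remember two-letter symbols like Cl and Br are single atoms).
Oxygen count: 3.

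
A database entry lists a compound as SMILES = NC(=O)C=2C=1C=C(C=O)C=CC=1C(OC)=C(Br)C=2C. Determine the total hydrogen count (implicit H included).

Walk through each heavy atom and fill implicit hydrogens from standard valence (C 4, N 3, O 2, S 2, halogen 1):
  atom 1: N, bond orders sum to 1 (valence 3) → 2 H
  atom 2: C, bond orders sum to 4 (valence 4) → 0 H
  atom 3: O, bond orders sum to 2 (valence 2) → 0 H
  atom 4: C, bond orders sum to 4 (valence 4) → 0 H
  atom 5: C, bond orders sum to 4 (valence 4) → 0 H
  atom 6: C, bond orders sum to 3 (valence 4) → 1 H
  atom 7: C, bond orders sum to 4 (valence 4) → 0 H
  atom 8: C, bond orders sum to 3 (valence 4) → 1 H
  atom 9: O, bond orders sum to 2 (valence 2) → 0 H
  atom 10: C, bond orders sum to 3 (valence 4) → 1 H
  atom 11: C, bond orders sum to 3 (valence 4) → 1 H
  atom 12: C, bond orders sum to 4 (valence 4) → 0 H
  atom 13: C, bond orders sum to 4 (valence 4) → 0 H
  atom 14: O, bond orders sum to 2 (valence 2) → 0 H
  atom 15: C, bond orders sum to 1 (valence 4) → 3 H
  atom 16: C, bond orders sum to 4 (valence 4) → 0 H
  atom 17: Br (halogen, monovalent) → 0 H
  atom 18: C, bond orders sum to 4 (valence 4) → 0 H
  atom 19: C, bond orders sum to 1 (valence 4) → 3 H
Total hydrogens: 12.

12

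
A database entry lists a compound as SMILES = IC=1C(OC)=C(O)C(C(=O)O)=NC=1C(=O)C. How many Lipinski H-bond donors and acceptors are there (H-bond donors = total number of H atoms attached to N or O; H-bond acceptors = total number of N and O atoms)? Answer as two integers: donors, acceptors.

2, 6

Donors: find every N or O and count the H atoms it carries.
  atom 4 (O): bond orders sum to 2 → 0 H
  atom 7 (O): bond orders sum to 1 → 1 H
  atom 10 (O): bond orders sum to 2 → 0 H
  atom 11 (O): bond orders sum to 1 → 1 H
  atom 12 (N): bond orders sum to 3 → 0 H
  atom 15 (O): bond orders sum to 2 → 0 H
Lipinski HBD = 2.
Acceptors: N atoms = 1, O atoms = 5 → HBA = 6.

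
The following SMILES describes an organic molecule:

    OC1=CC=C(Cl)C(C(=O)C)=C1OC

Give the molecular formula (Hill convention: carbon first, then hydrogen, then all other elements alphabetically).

Walk through each heavy atom and fill implicit hydrogens from standard valence (C 4, N 3, O 2, S 2, halogen 1):
  atom 1: O, bond orders sum to 1 (valence 2) → 1 H
  atom 2: C, bond orders sum to 4 (valence 4) → 0 H
  atom 3: C, bond orders sum to 3 (valence 4) → 1 H
  atom 4: C, bond orders sum to 3 (valence 4) → 1 H
  atom 5: C, bond orders sum to 4 (valence 4) → 0 H
  atom 6: Cl (halogen, monovalent) → 0 H
  atom 7: C, bond orders sum to 4 (valence 4) → 0 H
  atom 8: C, bond orders sum to 4 (valence 4) → 0 H
  atom 9: O, bond orders sum to 2 (valence 2) → 0 H
  atom 10: C, bond orders sum to 1 (valence 4) → 3 H
  atom 11: C, bond orders sum to 4 (valence 4) → 0 H
  atom 12: O, bond orders sum to 2 (valence 2) → 0 H
  atom 13: C, bond orders sum to 1 (valence 4) → 3 H
Totals → C:9, H:9, Cl:1, O:3.
In Hill order: C9H9ClO3.

C9H9ClO3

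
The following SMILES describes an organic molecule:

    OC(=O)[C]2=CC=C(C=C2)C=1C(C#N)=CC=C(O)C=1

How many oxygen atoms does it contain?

3

Scan the SMILES for O atoms (remember two-letter symbols like Cl and Br are single atoms).
Oxygen count: 3.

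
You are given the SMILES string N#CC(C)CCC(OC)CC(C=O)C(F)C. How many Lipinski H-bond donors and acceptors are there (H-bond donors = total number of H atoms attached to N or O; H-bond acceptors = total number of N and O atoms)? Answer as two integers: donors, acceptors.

Donors: find every N or O and count the H atoms it carries.
  atom 1 (N): bond orders sum to 3 → 0 H
  atom 8 (O): bond orders sum to 2 → 0 H
  atom 13 (O): bond orders sum to 2 → 0 H
Lipinski HBD = 0.
Acceptors: N atoms = 1, O atoms = 2 → HBA = 3.

0, 3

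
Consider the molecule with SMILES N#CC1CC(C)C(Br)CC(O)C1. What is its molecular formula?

C9H14BrNO

Walk through each heavy atom and fill implicit hydrogens from standard valence (C 4, N 3, O 2, S 2, halogen 1):
  atom 1: N, bond orders sum to 3 (valence 3) → 0 H
  atom 2: C, bond orders sum to 4 (valence 4) → 0 H
  atom 3: C, bond orders sum to 3 (valence 4) → 1 H
  atom 4: C, bond orders sum to 2 (valence 4) → 2 H
  atom 5: C, bond orders sum to 3 (valence 4) → 1 H
  atom 6: C, bond orders sum to 1 (valence 4) → 3 H
  atom 7: C, bond orders sum to 3 (valence 4) → 1 H
  atom 8: Br (halogen, monovalent) → 0 H
  atom 9: C, bond orders sum to 2 (valence 4) → 2 H
  atom 10: C, bond orders sum to 3 (valence 4) → 1 H
  atom 11: O, bond orders sum to 1 (valence 2) → 1 H
  atom 12: C, bond orders sum to 2 (valence 4) → 2 H
Totals → C:9, H:14, Br:1, N:1, O:1.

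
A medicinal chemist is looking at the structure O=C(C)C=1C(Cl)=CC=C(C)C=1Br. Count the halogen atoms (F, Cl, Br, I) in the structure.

Halogen atoms appear at heavy-atom positions 6, 12 (1×Br, 1×Cl).
Other groups present: 1 ketone.
Halogen count: 2.

2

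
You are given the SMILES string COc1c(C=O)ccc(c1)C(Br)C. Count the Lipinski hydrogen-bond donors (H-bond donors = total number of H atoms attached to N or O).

Donors: find every N or O and count the H atoms it carries.
  atom 2 (O): bond orders sum to 2 → 0 H
  atom 6 (O): bond orders sum to 2 → 0 H
Lipinski HBD = 0.

0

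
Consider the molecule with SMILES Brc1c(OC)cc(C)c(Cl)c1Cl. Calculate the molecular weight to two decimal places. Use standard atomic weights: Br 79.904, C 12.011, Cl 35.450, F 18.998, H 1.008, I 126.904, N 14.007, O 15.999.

First, the molecular formula is C8H7BrCl2O (counting implicit H from valence).
  Br: 1 × 79.904 = 79.904
  C: 8 × 12.011 = 96.088
  Cl: 2 × 35.450 = 70.900
  H: 7 × 1.008 = 7.056
  O: 1 × 15.999 = 15.999
Sum: 1×79.904 + 8×12.011 + 2×35.450 + 7×1.008 + 1×15.999 = 269.947 → 269.95 g/mol.

269.95 g/mol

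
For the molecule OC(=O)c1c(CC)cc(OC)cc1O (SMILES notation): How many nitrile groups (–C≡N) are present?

0

Scan the SMILES for the nitrile motif — none present.
Groups that are present: 1 carboxylic acid, 1 ether, 1 hydroxyl.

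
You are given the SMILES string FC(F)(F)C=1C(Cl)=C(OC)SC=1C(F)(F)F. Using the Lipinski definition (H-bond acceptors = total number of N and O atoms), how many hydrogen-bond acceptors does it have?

N atoms: 0; O atoms: 1.
Lipinski HBA = 0 + 1 = 1.

1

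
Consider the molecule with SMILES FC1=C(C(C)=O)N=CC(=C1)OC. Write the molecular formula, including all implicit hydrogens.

C8H8FNO2

Walk through each heavy atom and fill implicit hydrogens from standard valence (C 4, N 3, O 2, S 2, halogen 1):
  atom 1: F (halogen, monovalent) → 0 H
  atom 2: C, bond orders sum to 4 (valence 4) → 0 H
  atom 3: C, bond orders sum to 4 (valence 4) → 0 H
  atom 4: C, bond orders sum to 4 (valence 4) → 0 H
  atom 5: C, bond orders sum to 1 (valence 4) → 3 H
  atom 6: O, bond orders sum to 2 (valence 2) → 0 H
  atom 7: N, bond orders sum to 3 (valence 3) → 0 H
  atom 8: C, bond orders sum to 3 (valence 4) → 1 H
  atom 9: C, bond orders sum to 4 (valence 4) → 0 H
  atom 10: C, bond orders sum to 3 (valence 4) → 1 H
  atom 11: O, bond orders sum to 2 (valence 2) → 0 H
  atom 12: C, bond orders sum to 1 (valence 4) → 3 H
Totals → C:8, H:8, F:1, N:1, O:2.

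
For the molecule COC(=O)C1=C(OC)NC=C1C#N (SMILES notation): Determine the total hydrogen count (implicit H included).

Walk through each heavy atom and fill implicit hydrogens from standard valence (C 4, N 3, O 2, S 2, halogen 1):
  atom 1: C, bond orders sum to 1 (valence 4) → 3 H
  atom 2: O, bond orders sum to 2 (valence 2) → 0 H
  atom 3: C, bond orders sum to 4 (valence 4) → 0 H
  atom 4: O, bond orders sum to 2 (valence 2) → 0 H
  atom 5: C, bond orders sum to 4 (valence 4) → 0 H
  atom 6: C, bond orders sum to 4 (valence 4) → 0 H
  atom 7: O, bond orders sum to 2 (valence 2) → 0 H
  atom 8: C, bond orders sum to 1 (valence 4) → 3 H
  atom 9: N, bond orders sum to 2 (valence 3) → 1 H
  atom 10: C, bond orders sum to 3 (valence 4) → 1 H
  atom 11: C, bond orders sum to 4 (valence 4) → 0 H
  atom 12: C, bond orders sum to 4 (valence 4) → 0 H
  atom 13: N, bond orders sum to 3 (valence 3) → 0 H
Total hydrogens: 8.

8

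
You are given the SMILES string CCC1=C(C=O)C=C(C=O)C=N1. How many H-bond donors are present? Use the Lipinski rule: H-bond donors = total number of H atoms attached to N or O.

0

Donors: find every N or O and count the H atoms it carries.
  atom 6 (O): bond orders sum to 2 → 0 H
  atom 10 (O): bond orders sum to 2 → 0 H
  atom 12 (N): bond orders sum to 3 → 0 H
Lipinski HBD = 0.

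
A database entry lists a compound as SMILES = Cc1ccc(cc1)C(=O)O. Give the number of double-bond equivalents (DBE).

Molecular formula: C8H8O2.
DoU = (2C + 2 + N − H − X) / 2, where X is the halogen count and O/S are ignored.
    = (2·8 + 2 + 0 − 8 − 0) / 2 = 10 / 2 = 5.

5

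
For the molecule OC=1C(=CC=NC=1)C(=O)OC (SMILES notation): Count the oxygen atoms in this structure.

Scan the SMILES for O atoms (remember two-letter symbols like Cl and Br are single atoms).
Oxygen count: 3.

3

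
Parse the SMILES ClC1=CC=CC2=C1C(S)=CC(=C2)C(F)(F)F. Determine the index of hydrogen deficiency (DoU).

7

Degree of unsaturation = (number of rings) + (number of π bonds).
Ring closures in the SMILES: 2.
π bonds: 5 double bonds (each 1 DoU) → 5 DoU from unsaturation.
Total DoU = 2 + 5 = 7.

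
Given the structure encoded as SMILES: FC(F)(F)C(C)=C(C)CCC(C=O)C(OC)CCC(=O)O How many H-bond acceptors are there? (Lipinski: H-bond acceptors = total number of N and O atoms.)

4

N atoms: 0; O atoms: 4.
Lipinski HBA = 0 + 4 = 4.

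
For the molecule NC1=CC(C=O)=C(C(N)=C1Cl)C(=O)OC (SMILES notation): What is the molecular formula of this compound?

Walk through each heavy atom and fill implicit hydrogens from standard valence (C 4, N 3, O 2, S 2, halogen 1):
  atom 1: N, bond orders sum to 1 (valence 3) → 2 H
  atom 2: C, bond orders sum to 4 (valence 4) → 0 H
  atom 3: C, bond orders sum to 3 (valence 4) → 1 H
  atom 4: C, bond orders sum to 4 (valence 4) → 0 H
  atom 5: C, bond orders sum to 3 (valence 4) → 1 H
  atom 6: O, bond orders sum to 2 (valence 2) → 0 H
  atom 7: C, bond orders sum to 4 (valence 4) → 0 H
  atom 8: C, bond orders sum to 4 (valence 4) → 0 H
  atom 9: N, bond orders sum to 1 (valence 3) → 2 H
  atom 10: C, bond orders sum to 4 (valence 4) → 0 H
  atom 11: Cl (halogen, monovalent) → 0 H
  atom 12: C, bond orders sum to 4 (valence 4) → 0 H
  atom 13: O, bond orders sum to 2 (valence 2) → 0 H
  atom 14: O, bond orders sum to 2 (valence 2) → 0 H
  atom 15: C, bond orders sum to 1 (valence 4) → 3 H
Totals → C:9, H:9, Cl:1, N:2, O:3.
In Hill order: C9H9ClN2O3.

C9H9ClN2O3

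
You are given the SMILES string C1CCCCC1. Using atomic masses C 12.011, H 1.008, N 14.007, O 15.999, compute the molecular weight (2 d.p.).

84.16 g/mol

First, the molecular formula is C6H12 (counting implicit H from valence).
  C: 6 × 12.011 = 72.066
  H: 12 × 1.008 = 12.096
Sum: 6×12.011 + 12×1.008 = 84.162 → 84.16 g/mol.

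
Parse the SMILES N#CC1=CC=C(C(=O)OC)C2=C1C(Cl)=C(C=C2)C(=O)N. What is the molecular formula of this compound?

Walk through each heavy atom and fill implicit hydrogens from standard valence (C 4, N 3, O 2, S 2, halogen 1):
  atom 1: N, bond orders sum to 3 (valence 3) → 0 H
  atom 2: C, bond orders sum to 4 (valence 4) → 0 H
  atom 3: C, bond orders sum to 4 (valence 4) → 0 H
  atom 4: C, bond orders sum to 3 (valence 4) → 1 H
  atom 5: C, bond orders sum to 3 (valence 4) → 1 H
  atom 6: C, bond orders sum to 4 (valence 4) → 0 H
  atom 7: C, bond orders sum to 4 (valence 4) → 0 H
  atom 8: O, bond orders sum to 2 (valence 2) → 0 H
  atom 9: O, bond orders sum to 2 (valence 2) → 0 H
  atom 10: C, bond orders sum to 1 (valence 4) → 3 H
  atom 11: C, bond orders sum to 4 (valence 4) → 0 H
  atom 12: C, bond orders sum to 4 (valence 4) → 0 H
  atom 13: C, bond orders sum to 4 (valence 4) → 0 H
  atom 14: Cl (halogen, monovalent) → 0 H
  atom 15: C, bond orders sum to 4 (valence 4) → 0 H
  atom 16: C, bond orders sum to 3 (valence 4) → 1 H
  atom 17: C, bond orders sum to 3 (valence 4) → 1 H
  atom 18: C, bond orders sum to 4 (valence 4) → 0 H
  atom 19: O, bond orders sum to 2 (valence 2) → 0 H
  atom 20: N, bond orders sum to 1 (valence 3) → 2 H
Totals → C:14, H:9, Cl:1, N:2, O:3.

C14H9ClN2O3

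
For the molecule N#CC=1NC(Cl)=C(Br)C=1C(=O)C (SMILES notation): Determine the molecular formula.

C7H4BrClN2O

Walk through each heavy atom and fill implicit hydrogens from standard valence (C 4, N 3, O 2, S 2, halogen 1):
  atom 1: N, bond orders sum to 3 (valence 3) → 0 H
  atom 2: C, bond orders sum to 4 (valence 4) → 0 H
  atom 3: C, bond orders sum to 4 (valence 4) → 0 H
  atom 4: N, bond orders sum to 2 (valence 3) → 1 H
  atom 5: C, bond orders sum to 4 (valence 4) → 0 H
  atom 6: Cl (halogen, monovalent) → 0 H
  atom 7: C, bond orders sum to 4 (valence 4) → 0 H
  atom 8: Br (halogen, monovalent) → 0 H
  atom 9: C, bond orders sum to 4 (valence 4) → 0 H
  atom 10: C, bond orders sum to 4 (valence 4) → 0 H
  atom 11: O, bond orders sum to 2 (valence 2) → 0 H
  atom 12: C, bond orders sum to 1 (valence 4) → 3 H
Totals → C:7, H:4, Br:1, Cl:1, N:2, O:1.
In Hill order: C7H4BrClN2O.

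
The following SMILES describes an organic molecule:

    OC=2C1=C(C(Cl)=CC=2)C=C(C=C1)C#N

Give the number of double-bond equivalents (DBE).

Molecular formula: C11H6ClNO.
DoU = (2C + 2 + N − H − X) / 2, where X is the halogen count and O/S are ignored.
    = (2·11 + 2 + 1 − 6 − 1) / 2 = 18 / 2 = 9.

9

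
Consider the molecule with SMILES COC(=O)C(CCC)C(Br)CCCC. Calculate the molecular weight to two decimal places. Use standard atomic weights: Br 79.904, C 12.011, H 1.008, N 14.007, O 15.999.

First, the molecular formula is C11H21BrO2 (counting implicit H from valence).
  Br: 1 × 79.904 = 79.904
  C: 11 × 12.011 = 132.121
  H: 21 × 1.008 = 21.168
  O: 2 × 15.999 = 31.998
Sum: 1×79.904 + 11×12.011 + 21×1.008 + 2×15.999 = 265.191 → 265.19 g/mol.

265.19 g/mol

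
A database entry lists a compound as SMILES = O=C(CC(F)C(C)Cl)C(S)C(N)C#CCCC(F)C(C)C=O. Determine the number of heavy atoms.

Every atom symbol written in the SMILES (organic subset) is one heavy atom; implicit H are not written.
Heavy atoms by element → C:15, Cl:1, F:2, N:1, O:2, S:1.
Total: 22.

22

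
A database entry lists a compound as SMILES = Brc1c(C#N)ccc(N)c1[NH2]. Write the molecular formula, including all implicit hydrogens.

Walk through each heavy atom and fill implicit hydrogens from standard valence (C 4, N 3, O 2, S 2, halogen 1); for lowercase aromatic atoms, an aromatic c carries 1 H when it has two neighbours and 0 H with three, and aromatic n carries 0 H:
  atom 1: Br (halogen, monovalent) → 0 H
  atom 2: aromatic c, 3 neighbours → 0 H
  atom 3: aromatic c, 3 neighbours → 0 H
  atom 4: C, bond orders sum to 4 (valence 4) → 0 H
  atom 5: N, bond orders sum to 3 (valence 3) → 0 H
  atom 6: aromatic c, 2 neighbours → 1 H
  atom 7: aromatic c, 2 neighbours → 1 H
  atom 8: aromatic c, 3 neighbours → 0 H
  atom 9: N, bond orders sum to 1 (valence 3) → 2 H
  atom 10: aromatic c, 3 neighbours → 0 H
  atom 11: N with explicit H count 2
Totals → C:7, H:6, Br:1, N:3.
In Hill order: C7H6BrN3.

C7H6BrN3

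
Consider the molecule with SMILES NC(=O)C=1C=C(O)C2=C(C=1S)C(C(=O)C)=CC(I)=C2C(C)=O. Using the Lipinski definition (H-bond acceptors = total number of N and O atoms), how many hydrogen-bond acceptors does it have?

5

N atoms: 1; O atoms: 4.
Lipinski HBA = 1 + 4 = 5.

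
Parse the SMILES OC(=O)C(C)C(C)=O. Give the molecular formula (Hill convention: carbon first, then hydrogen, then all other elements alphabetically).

Walk through each heavy atom and fill implicit hydrogens from standard valence (C 4, N 3, O 2, S 2, halogen 1):
  atom 1: O, bond orders sum to 1 (valence 2) → 1 H
  atom 2: C, bond orders sum to 4 (valence 4) → 0 H
  atom 3: O, bond orders sum to 2 (valence 2) → 0 H
  atom 4: C, bond orders sum to 3 (valence 4) → 1 H
  atom 5: C, bond orders sum to 1 (valence 4) → 3 H
  atom 6: C, bond orders sum to 4 (valence 4) → 0 H
  atom 7: C, bond orders sum to 1 (valence 4) → 3 H
  atom 8: O, bond orders sum to 2 (valence 2) → 0 H
Totals → C:5, H:8, O:3.

C5H8O3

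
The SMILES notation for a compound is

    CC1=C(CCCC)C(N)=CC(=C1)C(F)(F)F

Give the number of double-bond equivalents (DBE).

4

Degree of unsaturation = (number of rings) + (number of π bonds).
Ring closures in the SMILES: 1.
π bonds: 3 double bonds (each 1 DoU) → 3 DoU from unsaturation.
Total DoU = 1 + 3 = 4.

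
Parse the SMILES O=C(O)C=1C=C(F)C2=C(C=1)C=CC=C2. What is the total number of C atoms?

11

Count every carbon token in the SMILES (each C, including those in ring-closure positions and inside branches).
Carbon count: 11.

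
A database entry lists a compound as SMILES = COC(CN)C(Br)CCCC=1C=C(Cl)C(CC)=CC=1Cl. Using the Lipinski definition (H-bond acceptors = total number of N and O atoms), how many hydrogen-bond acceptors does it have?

2

N atoms: 1; O atoms: 1.
Lipinski HBA = 1 + 1 = 2.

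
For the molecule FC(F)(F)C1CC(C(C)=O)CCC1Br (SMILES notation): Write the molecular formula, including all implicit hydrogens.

Walk through each heavy atom and fill implicit hydrogens from standard valence (C 4, N 3, O 2, S 2, halogen 1):
  atom 1: F (halogen, monovalent) → 0 H
  atom 2: C, bond orders sum to 4 (valence 4) → 0 H
  atom 3: F (halogen, monovalent) → 0 H
  atom 4: F (halogen, monovalent) → 0 H
  atom 5: C, bond orders sum to 3 (valence 4) → 1 H
  atom 6: C, bond orders sum to 2 (valence 4) → 2 H
  atom 7: C, bond orders sum to 3 (valence 4) → 1 H
  atom 8: C, bond orders sum to 4 (valence 4) → 0 H
  atom 9: C, bond orders sum to 1 (valence 4) → 3 H
  atom 10: O, bond orders sum to 2 (valence 2) → 0 H
  atom 11: C, bond orders sum to 2 (valence 4) → 2 H
  atom 12: C, bond orders sum to 2 (valence 4) → 2 H
  atom 13: C, bond orders sum to 3 (valence 4) → 1 H
  atom 14: Br (halogen, monovalent) → 0 H
Totals → C:9, H:12, Br:1, F:3, O:1.

C9H12BrF3O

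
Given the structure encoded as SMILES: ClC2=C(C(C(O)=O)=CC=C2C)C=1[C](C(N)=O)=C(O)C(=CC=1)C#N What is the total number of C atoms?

16

Count every carbon token in the SMILES (each C, including those in ring-closure positions and inside branches).
Carbon count: 16.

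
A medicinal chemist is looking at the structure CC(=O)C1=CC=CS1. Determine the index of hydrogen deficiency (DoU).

4

Degree of unsaturation = (number of rings) + (number of π bonds).
Ring closures in the SMILES: 1.
π bonds: 3 double bonds (each 1 DoU) → 3 DoU from unsaturation.
Total DoU = 1 + 3 = 4.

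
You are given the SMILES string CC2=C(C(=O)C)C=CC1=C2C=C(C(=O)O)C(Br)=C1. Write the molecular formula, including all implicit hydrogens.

Walk through each heavy atom and fill implicit hydrogens from standard valence (C 4, N 3, O 2, S 2, halogen 1):
  atom 1: C, bond orders sum to 1 (valence 4) → 3 H
  atom 2: C, bond orders sum to 4 (valence 4) → 0 H
  atom 3: C, bond orders sum to 4 (valence 4) → 0 H
  atom 4: C, bond orders sum to 4 (valence 4) → 0 H
  atom 5: O, bond orders sum to 2 (valence 2) → 0 H
  atom 6: C, bond orders sum to 1 (valence 4) → 3 H
  atom 7: C, bond orders sum to 3 (valence 4) → 1 H
  atom 8: C, bond orders sum to 3 (valence 4) → 1 H
  atom 9: C, bond orders sum to 4 (valence 4) → 0 H
  atom 10: C, bond orders sum to 4 (valence 4) → 0 H
  atom 11: C, bond orders sum to 3 (valence 4) → 1 H
  atom 12: C, bond orders sum to 4 (valence 4) → 0 H
  atom 13: C, bond orders sum to 4 (valence 4) → 0 H
  atom 14: O, bond orders sum to 2 (valence 2) → 0 H
  atom 15: O, bond orders sum to 1 (valence 2) → 1 H
  atom 16: C, bond orders sum to 4 (valence 4) → 0 H
  atom 17: Br (halogen, monovalent) → 0 H
  atom 18: C, bond orders sum to 3 (valence 4) → 1 H
Totals → C:14, H:11, Br:1, O:3.

C14H11BrO3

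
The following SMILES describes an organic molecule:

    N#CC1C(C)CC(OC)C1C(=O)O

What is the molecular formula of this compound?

Walk through each heavy atom and fill implicit hydrogens from standard valence (C 4, N 3, O 2, S 2, halogen 1):
  atom 1: N, bond orders sum to 3 (valence 3) → 0 H
  atom 2: C, bond orders sum to 4 (valence 4) → 0 H
  atom 3: C, bond orders sum to 3 (valence 4) → 1 H
  atom 4: C, bond orders sum to 3 (valence 4) → 1 H
  atom 5: C, bond orders sum to 1 (valence 4) → 3 H
  atom 6: C, bond orders sum to 2 (valence 4) → 2 H
  atom 7: C, bond orders sum to 3 (valence 4) → 1 H
  atom 8: O, bond orders sum to 2 (valence 2) → 0 H
  atom 9: C, bond orders sum to 1 (valence 4) → 3 H
  atom 10: C, bond orders sum to 3 (valence 4) → 1 H
  atom 11: C, bond orders sum to 4 (valence 4) → 0 H
  atom 12: O, bond orders sum to 2 (valence 2) → 0 H
  atom 13: O, bond orders sum to 1 (valence 2) → 1 H
Totals → C:9, H:13, N:1, O:3.
In Hill order: C9H13NO3.

C9H13NO3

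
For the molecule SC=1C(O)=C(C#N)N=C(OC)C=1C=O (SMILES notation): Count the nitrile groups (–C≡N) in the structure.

The nitrile motif appears at heavy-atom position 6 in the SMILES.
Other groups present: 1 aldehyde, 1 ether, 1 hydroxyl, 1 thiol.
Nitrile count: 1.

1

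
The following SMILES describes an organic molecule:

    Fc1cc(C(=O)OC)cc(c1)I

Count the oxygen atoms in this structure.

2

Scan the SMILES for O atoms (remember two-letter symbols like Cl and Br are single atoms).
Oxygen count: 2.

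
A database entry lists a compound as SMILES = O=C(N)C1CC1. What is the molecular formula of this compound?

Walk through each heavy atom and fill implicit hydrogens from standard valence (C 4, N 3, O 2, S 2, halogen 1):
  atom 1: O, bond orders sum to 2 (valence 2) → 0 H
  atom 2: C, bond orders sum to 4 (valence 4) → 0 H
  atom 3: N, bond orders sum to 1 (valence 3) → 2 H
  atom 4: C, bond orders sum to 3 (valence 4) → 1 H
  atom 5: C, bond orders sum to 2 (valence 4) → 2 H
  atom 6: C, bond orders sum to 2 (valence 4) → 2 H
Totals → C:4, H:7, N:1, O:1.

C4H7NO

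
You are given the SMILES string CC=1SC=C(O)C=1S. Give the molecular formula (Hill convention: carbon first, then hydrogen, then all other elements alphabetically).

C5H6OS2

Walk through each heavy atom and fill implicit hydrogens from standard valence (C 4, N 3, O 2, S 2, halogen 1):
  atom 1: C, bond orders sum to 1 (valence 4) → 3 H
  atom 2: C, bond orders sum to 4 (valence 4) → 0 H
  atom 3: S, bond orders sum to 2 (valence 2) → 0 H
  atom 4: C, bond orders sum to 3 (valence 4) → 1 H
  atom 5: C, bond orders sum to 4 (valence 4) → 0 H
  atom 6: O, bond orders sum to 1 (valence 2) → 1 H
  atom 7: C, bond orders sum to 4 (valence 4) → 0 H
  atom 8: S, bond orders sum to 1 (valence 2) → 1 H
Totals → C:5, H:6, O:1, S:2.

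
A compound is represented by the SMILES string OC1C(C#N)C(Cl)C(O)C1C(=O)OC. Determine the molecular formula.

C8H10ClNO4

Walk through each heavy atom and fill implicit hydrogens from standard valence (C 4, N 3, O 2, S 2, halogen 1):
  atom 1: O, bond orders sum to 1 (valence 2) → 1 H
  atom 2: C, bond orders sum to 3 (valence 4) → 1 H
  atom 3: C, bond orders sum to 3 (valence 4) → 1 H
  atom 4: C, bond orders sum to 4 (valence 4) → 0 H
  atom 5: N, bond orders sum to 3 (valence 3) → 0 H
  atom 6: C, bond orders sum to 3 (valence 4) → 1 H
  atom 7: Cl (halogen, monovalent) → 0 H
  atom 8: C, bond orders sum to 3 (valence 4) → 1 H
  atom 9: O, bond orders sum to 1 (valence 2) → 1 H
  atom 10: C, bond orders sum to 3 (valence 4) → 1 H
  atom 11: C, bond orders sum to 4 (valence 4) → 0 H
  atom 12: O, bond orders sum to 2 (valence 2) → 0 H
  atom 13: O, bond orders sum to 2 (valence 2) → 0 H
  atom 14: C, bond orders sum to 1 (valence 4) → 3 H
Totals → C:8, H:10, Cl:1, N:1, O:4.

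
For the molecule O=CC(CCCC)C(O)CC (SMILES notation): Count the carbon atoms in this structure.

Count every carbon token in the SMILES (each C, including those in ring-closure positions and inside branches).
Carbon count: 9.

9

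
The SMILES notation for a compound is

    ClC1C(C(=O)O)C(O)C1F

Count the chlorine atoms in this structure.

Scan the SMILES for Cl atoms (remember two-letter symbols like Cl and Br are single atoms).
Chlorine count: 1.

1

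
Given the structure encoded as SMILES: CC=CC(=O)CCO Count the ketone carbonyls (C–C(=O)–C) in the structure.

The ketone motif appears at heavy-atom position 4 in the SMILES.
Other groups present: 1 alkene, 1 hydroxyl.
Ketone count: 1.

1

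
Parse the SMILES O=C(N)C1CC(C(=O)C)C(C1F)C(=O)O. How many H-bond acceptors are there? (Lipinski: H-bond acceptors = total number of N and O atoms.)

5

N atoms: 1; O atoms: 4.
Lipinski HBA = 1 + 4 = 5.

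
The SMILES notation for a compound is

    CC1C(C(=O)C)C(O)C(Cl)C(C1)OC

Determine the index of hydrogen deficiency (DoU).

2

Degree of unsaturation = (number of rings) + (number of π bonds).
Ring closures in the SMILES: 1.
π bonds: 1 double bond (each 1 DoU) → 1 DoU from unsaturation.
Total DoU = 1 + 1 = 2.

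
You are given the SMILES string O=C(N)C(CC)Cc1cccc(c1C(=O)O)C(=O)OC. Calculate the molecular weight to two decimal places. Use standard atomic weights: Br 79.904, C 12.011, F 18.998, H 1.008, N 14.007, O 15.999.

279.29 g/mol

First, the molecular formula is C14H17NO5 (counting implicit H from valence).
  C: 14 × 12.011 = 168.154
  H: 17 × 1.008 = 17.136
  N: 1 × 14.007 = 14.007
  O: 5 × 15.999 = 79.995
Sum: 14×12.011 + 17×1.008 + 1×14.007 + 5×15.999 = 279.292 → 279.29 g/mol.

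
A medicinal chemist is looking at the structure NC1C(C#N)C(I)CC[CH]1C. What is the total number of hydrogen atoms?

Walk through each heavy atom and fill implicit hydrogens from standard valence (C 4, N 3, O 2, S 2, halogen 1):
  atom 1: N, bond orders sum to 1 (valence 3) → 2 H
  atom 2: C, bond orders sum to 3 (valence 4) → 1 H
  atom 3: C, bond orders sum to 3 (valence 4) → 1 H
  atom 4: C, bond orders sum to 4 (valence 4) → 0 H
  atom 5: N, bond orders sum to 3 (valence 3) → 0 H
  atom 6: C, bond orders sum to 3 (valence 4) → 1 H
  atom 7: I (halogen, monovalent) → 0 H
  atom 8: C, bond orders sum to 2 (valence 4) → 2 H
  atom 9: C, bond orders sum to 2 (valence 4) → 2 H
  atom 10: C with explicit H count 1
  atom 11: C, bond orders sum to 1 (valence 4) → 3 H
Total hydrogens: 13.

13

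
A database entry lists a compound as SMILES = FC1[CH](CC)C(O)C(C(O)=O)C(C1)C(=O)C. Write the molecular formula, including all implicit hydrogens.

Walk through each heavy atom and fill implicit hydrogens from standard valence (C 4, N 3, O 2, S 2, halogen 1):
  atom 1: F (halogen, monovalent) → 0 H
  atom 2: C, bond orders sum to 3 (valence 4) → 1 H
  atom 3: C with explicit H count 1
  atom 4: C, bond orders sum to 2 (valence 4) → 2 H
  atom 5: C, bond orders sum to 1 (valence 4) → 3 H
  atom 6: C, bond orders sum to 3 (valence 4) → 1 H
  atom 7: O, bond orders sum to 1 (valence 2) → 1 H
  atom 8: C, bond orders sum to 3 (valence 4) → 1 H
  atom 9: C, bond orders sum to 4 (valence 4) → 0 H
  atom 10: O, bond orders sum to 1 (valence 2) → 1 H
  atom 11: O, bond orders sum to 2 (valence 2) → 0 H
  atom 12: C, bond orders sum to 3 (valence 4) → 1 H
  atom 13: C, bond orders sum to 2 (valence 4) → 2 H
  atom 14: C, bond orders sum to 4 (valence 4) → 0 H
  atom 15: O, bond orders sum to 2 (valence 2) → 0 H
  atom 16: C, bond orders sum to 1 (valence 4) → 3 H
Totals → C:11, H:17, F:1, O:4.
In Hill order: C11H17FO4.

C11H17FO4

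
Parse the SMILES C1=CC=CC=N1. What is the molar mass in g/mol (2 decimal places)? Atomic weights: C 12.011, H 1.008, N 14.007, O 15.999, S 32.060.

First, the molecular formula is C5H5N (counting implicit H from valence).
  C: 5 × 12.011 = 60.055
  H: 5 × 1.008 = 5.040
  N: 1 × 14.007 = 14.007
Sum: 5×12.011 + 5×1.008 + 1×14.007 = 79.102 → 79.10 g/mol.

79.10 g/mol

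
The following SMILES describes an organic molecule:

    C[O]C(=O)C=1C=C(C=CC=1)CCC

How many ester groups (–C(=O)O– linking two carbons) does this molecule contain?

1

The ester motif appears at heavy-atom position 3 in the SMILES.
Ester count: 1.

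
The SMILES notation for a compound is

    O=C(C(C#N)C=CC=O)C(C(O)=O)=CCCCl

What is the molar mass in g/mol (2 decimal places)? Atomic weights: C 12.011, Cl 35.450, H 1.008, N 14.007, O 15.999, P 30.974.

First, the molecular formula is C11H10ClNO4 (counting implicit H from valence).
  C: 11 × 12.011 = 132.121
  Cl: 1 × 35.450 = 35.450
  H: 10 × 1.008 = 10.080
  N: 1 × 14.007 = 14.007
  O: 4 × 15.999 = 63.996
Sum: 11×12.011 + 1×35.450 + 10×1.008 + 1×14.007 + 4×15.999 = 255.654 → 255.65 g/mol.

255.65 g/mol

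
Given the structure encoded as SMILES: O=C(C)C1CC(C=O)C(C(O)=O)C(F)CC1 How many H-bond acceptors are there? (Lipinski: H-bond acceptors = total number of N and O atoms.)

4

N atoms: 0; O atoms: 4.
Lipinski HBA = 0 + 4 = 4.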